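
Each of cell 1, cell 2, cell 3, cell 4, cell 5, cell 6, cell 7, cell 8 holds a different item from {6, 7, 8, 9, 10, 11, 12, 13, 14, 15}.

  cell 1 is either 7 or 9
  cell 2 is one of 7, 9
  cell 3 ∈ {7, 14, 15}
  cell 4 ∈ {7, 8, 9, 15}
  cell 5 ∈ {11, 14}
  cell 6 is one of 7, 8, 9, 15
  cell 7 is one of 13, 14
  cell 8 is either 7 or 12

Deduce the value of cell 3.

14

The 8 variables draw from only 8 values {7, 8, 9, 11, 12, 13, 14, 15}, so each is used; only cell 5 can be 11, hence cell 5 = 11.
Among the 7 still-open variables, 12 fits only cell 8 (and all 7 values in {7, 8, 9, 12, 13, 14, 15} must be used), so cell 8 = 12.
The 6 still-open variables draw from only 6 values {7, 8, 9, 13, 14, 15}, so each is used; only cell 7 can be 13, hence cell 7 = 13.
The 5 still-open variables draw from only 5 values {7, 8, 9, 14, 15}, so each is used; only cell 3 can be 14, hence cell 3 = 14.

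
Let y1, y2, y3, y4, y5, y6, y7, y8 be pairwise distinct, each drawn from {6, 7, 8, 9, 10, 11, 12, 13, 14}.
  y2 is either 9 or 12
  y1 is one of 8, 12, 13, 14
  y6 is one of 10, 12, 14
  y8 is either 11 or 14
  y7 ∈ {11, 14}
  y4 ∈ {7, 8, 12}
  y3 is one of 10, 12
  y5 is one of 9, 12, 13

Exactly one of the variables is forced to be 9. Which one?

The 8 variables draw from only 8 values {7, 8, 9, 10, 11, 12, 13, 14}, so each is used; only y4 can be 7, hence y4 = 7.
The 7 still-open variables draw from only 7 values {8, 9, 10, 11, 12, 13, 14}, so each is used; only y1 can be 8, hence y1 = 8.
The 6 still-open variables together cover exactly {9, 10, 11, 12, 13, 14} — 6 values for 6 variables — and 13 appears only in y5's list, so y5 = 13.
Among the 5 still-open variables, 9 fits only y2 (and all 5 values in {9, 10, 11, 12, 14} must be used), so y2 = 9.

y2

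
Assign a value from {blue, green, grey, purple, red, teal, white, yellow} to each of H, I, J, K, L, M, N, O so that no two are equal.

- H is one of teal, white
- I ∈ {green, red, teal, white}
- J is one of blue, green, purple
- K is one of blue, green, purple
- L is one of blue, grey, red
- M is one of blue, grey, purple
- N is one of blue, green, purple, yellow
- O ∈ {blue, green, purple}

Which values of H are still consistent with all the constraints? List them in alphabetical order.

Among the 8 variables, yellow fits only N (and all 8 values in {blue, green, grey, purple, red, teal, white, yellow} must be used), so N = yellow.
The 3 variables J, K, O are confined to {blue, green, purple}, which locks those values in; drop them from I, L, M.
M must be grey (only option left). So L can't be grey.
L must be red (only option left). So I can't be red.
No further eliminations apply; H can still be any of teal, white.

teal, white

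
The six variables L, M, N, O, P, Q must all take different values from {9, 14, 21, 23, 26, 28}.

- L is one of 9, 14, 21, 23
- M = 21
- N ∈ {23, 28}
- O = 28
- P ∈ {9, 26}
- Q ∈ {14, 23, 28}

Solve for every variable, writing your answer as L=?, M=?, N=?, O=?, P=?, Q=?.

M has just one choice, so M = 21. Eliminate 21 elsewhere: L.
That leaves O = 28. So N, Q can't be 28.
That leaves N = 23. Strike 23 from L, Q.
Q must be 14 (only option left). Strike 14 from L.
That leaves L = 9. Remove 9 from P.
That leaves P = 26.

L=9, M=21, N=23, O=28, P=26, Q=14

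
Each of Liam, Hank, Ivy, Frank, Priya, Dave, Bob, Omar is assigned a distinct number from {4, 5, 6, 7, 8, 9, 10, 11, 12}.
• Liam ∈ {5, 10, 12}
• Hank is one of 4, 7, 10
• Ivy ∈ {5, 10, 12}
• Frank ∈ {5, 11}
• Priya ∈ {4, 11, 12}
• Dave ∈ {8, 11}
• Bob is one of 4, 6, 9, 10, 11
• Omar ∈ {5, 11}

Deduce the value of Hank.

7

Frank and Omar between them cover only {5, 11} — a naked pair. Remove those values from Liam, Ivy, Priya, Dave, Bob.
Dave's domain is down to {8}, so Dave = 8.
Liam and Ivy share exactly the 2 values {10, 12}; by pigeonhole those values go to them, so strike 10, 12 from Hank, Priya, Bob.
Priya's domain is down to {4}, so Priya = 4. Eliminate 4 elsewhere: Hank, Bob.
So Hank = 7.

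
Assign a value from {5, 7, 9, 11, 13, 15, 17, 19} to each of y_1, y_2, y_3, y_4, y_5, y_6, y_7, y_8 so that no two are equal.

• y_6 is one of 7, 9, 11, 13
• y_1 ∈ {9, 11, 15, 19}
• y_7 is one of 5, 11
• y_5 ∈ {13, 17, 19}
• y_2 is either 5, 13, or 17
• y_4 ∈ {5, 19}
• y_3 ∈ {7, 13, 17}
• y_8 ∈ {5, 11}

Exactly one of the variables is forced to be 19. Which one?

The 8 variables together cover exactly {5, 7, 9, 11, 13, 15, 17, 19} — 8 values for 8 variables — and 15 appears only in y_1's list, so y_1 = 15.
The 7 still-open variables draw from only 7 values {5, 7, 9, 11, 13, 17, 19}, so each is used; only y_6 can be 9, hence y_6 = 9.
The 6 still-open variables draw from only 6 values {5, 7, 11, 13, 17, 19}, so each is used; only y_3 can be 7, hence y_3 = 7.
The 2 variables y_7 and y_8 are confined to {5, 11}, which locks those values in; drop them from y_2, y_4.
So 19 goes to y_4.

y_4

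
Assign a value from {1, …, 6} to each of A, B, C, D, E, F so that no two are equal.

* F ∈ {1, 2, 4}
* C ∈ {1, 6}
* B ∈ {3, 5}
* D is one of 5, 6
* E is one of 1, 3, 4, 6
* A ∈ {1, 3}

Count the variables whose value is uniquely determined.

2

Among the 6 variables, 2 fits only F (and all 6 values in {1, 2, 3, 4, 5, 6} must be used), so F = 2.
Among the 5 still-open variables, 4 fits only E (and all 5 values in {1, 3, 4, 5, 6} must be used), so E = 4.
Determined: E=4, F=2. The other variables each still have more than one consistent value. That makes 2.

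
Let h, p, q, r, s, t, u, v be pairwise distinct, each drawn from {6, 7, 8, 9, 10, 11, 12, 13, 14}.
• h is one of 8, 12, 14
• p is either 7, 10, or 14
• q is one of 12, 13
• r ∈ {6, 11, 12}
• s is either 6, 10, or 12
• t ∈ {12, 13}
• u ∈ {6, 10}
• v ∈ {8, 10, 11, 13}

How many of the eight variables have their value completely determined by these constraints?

4

The 8 variables draw from only 8 values {6, 7, 8, 10, 11, 12, 13, 14}, so each is used; only p can be 7, hence p = 7.
Among the 7 still-open variables, 14 fits only h (and all 7 values in {6, 8, 10, 11, 12, 13, 14} must be used), so h = 14.
The 6 still-open variables together cover exactly {6, 8, 10, 11, 12, 13} — 6 values for 6 variables — and 8 appears only in v's list, so v = 8.
The 5 still-open variables draw from only 5 values {6, 10, 11, 12, 13}, so each is used; only r can be 11, hence r = 11.
The 2 variables q and t are confined to {12, 13}, which locks those values in; drop them from s.
Determined: h=14, p=7, r=11, v=8. The other variables each still have more than one consistent value. That makes 4.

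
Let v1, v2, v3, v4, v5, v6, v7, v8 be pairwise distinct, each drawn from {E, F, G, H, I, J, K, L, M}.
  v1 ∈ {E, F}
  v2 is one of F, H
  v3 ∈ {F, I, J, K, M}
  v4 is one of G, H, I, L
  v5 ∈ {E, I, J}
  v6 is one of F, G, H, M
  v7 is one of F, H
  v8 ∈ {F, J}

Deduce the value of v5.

v2 and v7 between them cover only {F, H} — a naked pair. Remove those values from v1, v3, v4, v6, v8.
v1 has just one choice, so v1 = E. Eliminate E elsewhere: v5.
That leaves v8 = J. So v3, v5 can't be J.
So v5 = I.

I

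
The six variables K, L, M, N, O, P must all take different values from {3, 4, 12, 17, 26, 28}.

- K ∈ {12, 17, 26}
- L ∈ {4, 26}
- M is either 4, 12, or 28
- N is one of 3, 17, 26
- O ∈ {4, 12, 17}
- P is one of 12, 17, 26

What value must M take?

Among the 6 variables, 3 fits only N (and all 6 values in {3, 4, 12, 17, 26, 28} must be used), so N = 3.
The 5 still-open variables draw from only 5 values {4, 12, 17, 26, 28}, so each is used; only M can be 28, hence M = 28.

28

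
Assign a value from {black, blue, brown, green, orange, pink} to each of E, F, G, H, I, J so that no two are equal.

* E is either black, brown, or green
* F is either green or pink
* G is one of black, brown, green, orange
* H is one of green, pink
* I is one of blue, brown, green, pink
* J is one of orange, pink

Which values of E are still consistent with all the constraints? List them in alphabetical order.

Among the 6 variables, blue fits only I (and all 6 values in {black, blue, brown, green, orange, pink} must be used), so I = blue.
The 2 variables F and H are confined to {green, pink}, which locks those values in; drop them from E, G, J.
That leaves J = orange. So G can't be orange.
No further eliminations apply; E can still be any of black, brown.

black, brown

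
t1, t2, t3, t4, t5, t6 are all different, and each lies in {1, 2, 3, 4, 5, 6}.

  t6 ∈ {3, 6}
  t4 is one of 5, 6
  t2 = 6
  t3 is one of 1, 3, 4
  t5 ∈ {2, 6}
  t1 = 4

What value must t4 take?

5

t1's domain is down to {4}, so t1 = 4. Strike 4 from t3.
That leaves t2 = 6. Strike 6 from t4, t5, t6.
So t4 = 5.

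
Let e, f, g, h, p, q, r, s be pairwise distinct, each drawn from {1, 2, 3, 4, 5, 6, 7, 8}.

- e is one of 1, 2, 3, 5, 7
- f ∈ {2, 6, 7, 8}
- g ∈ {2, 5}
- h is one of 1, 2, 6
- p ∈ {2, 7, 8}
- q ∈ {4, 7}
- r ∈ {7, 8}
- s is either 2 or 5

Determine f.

6

The 8 variables together cover exactly {1, 2, 3, 4, 5, 6, 7, 8} — 8 values for 8 variables — and 3 appears only in e's list, so e = 3.
The 7 still-open variables together cover exactly {1, 2, 4, 5, 6, 7, 8} — 7 values for 7 variables — and 1 appears only in h's list, so h = 1.
The 6 still-open variables together cover exactly {2, 4, 5, 6, 7, 8} — 6 values for 6 variables — and 4 appears only in q's list, so q = 4.
The 5 still-open variables together cover exactly {2, 5, 6, 7, 8} — 5 values for 5 variables — and 6 appears only in f's list, so f = 6.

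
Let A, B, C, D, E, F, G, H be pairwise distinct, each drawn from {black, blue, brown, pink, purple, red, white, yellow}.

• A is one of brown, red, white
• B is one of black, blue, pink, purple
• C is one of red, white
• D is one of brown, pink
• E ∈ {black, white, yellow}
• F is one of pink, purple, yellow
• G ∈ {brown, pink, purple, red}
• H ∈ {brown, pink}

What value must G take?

purple

The 8 variables together cover exactly {black, blue, brown, pink, purple, red, white, yellow} — 8 values for 8 variables — and blue appears only in B's list, so B = blue.
The 7 still-open variables together cover exactly {black, brown, pink, purple, red, white, yellow} — 7 values for 7 variables — and black appears only in E's list, so E = black.
Among the 6 still-open variables, yellow fits only F (and all 6 values in {brown, pink, purple, red, white, yellow} must be used), so F = yellow.
The 5 still-open variables draw from only 5 values {brown, pink, purple, red, white}, so each is used; only G can be purple, hence G = purple.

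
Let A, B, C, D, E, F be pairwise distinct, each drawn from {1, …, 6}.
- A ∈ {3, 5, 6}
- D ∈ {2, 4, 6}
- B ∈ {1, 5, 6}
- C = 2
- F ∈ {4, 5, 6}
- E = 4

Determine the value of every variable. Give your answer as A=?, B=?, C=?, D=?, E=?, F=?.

A=3, B=1, C=2, D=6, E=4, F=5

C's domain is down to {2}, so C = 2. Remove 2 from D.
E's domain is down to {4}, so E = 4. Eliminate 4 elsewhere: D, F.
D has just one choice, so D = 6. Eliminate 6 elsewhere: A, B, F.
F has just one choice, so F = 5. Strike 5 from A, B.
A must be 3 (only option left).
B has just one choice, so B = 1.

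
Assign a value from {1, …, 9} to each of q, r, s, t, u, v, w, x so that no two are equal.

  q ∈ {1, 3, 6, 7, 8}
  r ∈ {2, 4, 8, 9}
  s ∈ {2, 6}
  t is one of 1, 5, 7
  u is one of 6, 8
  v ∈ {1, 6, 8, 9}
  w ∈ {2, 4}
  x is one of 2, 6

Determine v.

1

s and x between them cover only {2, 6} — a naked pair. Remove those values from q, r, u, v, w.
u's domain is down to {8}, so u = 8. So q, r, v can't be 8.
w has just one choice, so w = 4. So r can't be 4.
r has just one choice, so r = 9. Strike 9 from v.
So v = 1.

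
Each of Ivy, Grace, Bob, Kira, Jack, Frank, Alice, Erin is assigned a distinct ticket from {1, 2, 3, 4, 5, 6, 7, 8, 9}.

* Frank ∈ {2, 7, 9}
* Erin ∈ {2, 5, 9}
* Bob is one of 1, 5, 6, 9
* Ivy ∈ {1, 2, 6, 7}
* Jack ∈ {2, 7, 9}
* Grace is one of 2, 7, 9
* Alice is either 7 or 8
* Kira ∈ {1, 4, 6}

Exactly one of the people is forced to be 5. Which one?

The 8 variables draw from only 8 values {1, 2, 4, 5, 6, 7, 8, 9}, so each is used; only Kira can be 4, hence Kira = 4.
The 7 still-open variables together cover exactly {1, 2, 5, 6, 7, 8, 9} — 7 values for 7 variables — and 8 appears only in Alice's list, so Alice = 8.
The 3 variables Grace, Jack, Frank are confined to {2, 7, 9}, which locks those values in; drop them from Ivy, Bob, Erin.
So 5 goes to Erin.

Erin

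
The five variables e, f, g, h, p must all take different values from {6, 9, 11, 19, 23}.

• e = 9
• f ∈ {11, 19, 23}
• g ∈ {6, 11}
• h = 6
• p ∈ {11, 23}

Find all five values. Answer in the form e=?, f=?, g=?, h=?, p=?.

e has just one choice, so e = 9.
h's domain is down to {6}, so h = 6. So g can't be 6.
g has just one choice, so g = 11. Remove 11 from f, p.
p must be 23 (only option left). Eliminate 23 elsewhere: f.
That leaves f = 19.

e=9, f=19, g=11, h=6, p=23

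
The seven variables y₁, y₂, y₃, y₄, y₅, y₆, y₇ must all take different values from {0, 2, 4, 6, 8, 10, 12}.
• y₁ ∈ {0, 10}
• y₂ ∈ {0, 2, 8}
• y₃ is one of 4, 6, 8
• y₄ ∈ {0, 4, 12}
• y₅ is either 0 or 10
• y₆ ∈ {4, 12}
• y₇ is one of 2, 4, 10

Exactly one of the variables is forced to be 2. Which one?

y₇

The 7 variables draw from only 7 values {0, 2, 4, 6, 8, 10, 12}, so each is used; only y₃ can be 6, hence y₃ = 6.
Among the 6 still-open variables, 8 fits only y₂ (and all 6 values in {0, 2, 4, 8, 10, 12} must be used), so y₂ = 8.
Among the 5 still-open variables, 2 fits only y₇ (and all 5 values in {0, 2, 4, 10, 12} must be used), so y₇ = 2.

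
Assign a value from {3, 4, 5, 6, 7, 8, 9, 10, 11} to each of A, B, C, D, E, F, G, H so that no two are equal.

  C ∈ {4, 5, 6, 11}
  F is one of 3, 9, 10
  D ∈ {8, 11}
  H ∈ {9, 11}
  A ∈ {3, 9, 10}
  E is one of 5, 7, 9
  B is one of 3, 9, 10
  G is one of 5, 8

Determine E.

The 3 variables A, B, F are confined to {3, 9, 10}, which locks those values in; drop them from E, H.
H's domain is down to {11}, so H = 11. Eliminate 11 elsewhere: C, D.
D has just one choice, so D = 8. Strike 8 from G.
That leaves G = 5. So C, E can't be 5.
So E = 7.

7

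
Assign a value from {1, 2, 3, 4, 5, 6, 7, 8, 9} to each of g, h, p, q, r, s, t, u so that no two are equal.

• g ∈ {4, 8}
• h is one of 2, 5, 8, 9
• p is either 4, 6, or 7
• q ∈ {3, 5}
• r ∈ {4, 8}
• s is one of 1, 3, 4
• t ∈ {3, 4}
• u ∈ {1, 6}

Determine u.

6

g and r between them cover only {4, 8} — a naked pair. Remove those values from h, p, s, t.
That leaves t = 3. Remove 3 from q, s.
q's domain is down to {5}, so q = 5. Remove 5 from h.
s has just one choice, so s = 1. Strike 1 from u.
So u = 6.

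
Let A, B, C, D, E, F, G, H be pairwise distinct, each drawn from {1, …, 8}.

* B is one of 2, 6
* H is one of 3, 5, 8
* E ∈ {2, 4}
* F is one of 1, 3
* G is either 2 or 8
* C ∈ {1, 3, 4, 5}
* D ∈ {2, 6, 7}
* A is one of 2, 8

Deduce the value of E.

Among the 8 variables, 7 fits only D (and all 8 values in {1, 2, 3, 4, 5, 6, 7, 8} must be used), so D = 7.
The 7 still-open variables together cover exactly {1, 2, 3, 4, 5, 6, 8} — 7 values for 7 variables — and 6 appears only in B's list, so B = 6.
A and G between them cover only {2, 8} — a naked pair. Remove those values from E, H.
So E = 4.

4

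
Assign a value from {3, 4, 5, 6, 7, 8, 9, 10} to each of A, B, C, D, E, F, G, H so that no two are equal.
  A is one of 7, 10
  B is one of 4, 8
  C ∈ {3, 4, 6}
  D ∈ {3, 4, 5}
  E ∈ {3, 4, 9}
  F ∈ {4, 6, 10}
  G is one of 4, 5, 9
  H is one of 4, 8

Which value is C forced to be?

6

The 8 variables together cover exactly {3, 4, 5, 6, 7, 8, 9, 10} — 8 values for 8 variables — and 7 appears only in A's list, so A = 7.
The 7 still-open variables together cover exactly {3, 4, 5, 6, 8, 9, 10} — 7 values for 7 variables — and 10 appears only in F's list, so F = 10.
The 6 still-open variables draw from only 6 values {3, 4, 5, 6, 8, 9}, so each is used; only C can be 6, hence C = 6.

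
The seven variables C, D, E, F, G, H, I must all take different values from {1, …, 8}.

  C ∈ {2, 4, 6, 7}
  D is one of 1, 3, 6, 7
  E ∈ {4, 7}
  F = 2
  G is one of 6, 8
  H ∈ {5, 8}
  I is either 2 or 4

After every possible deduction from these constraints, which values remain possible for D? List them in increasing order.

F must be 2 (only option left). Strike 2 from C, I.
I's domain is down to {4}, so I = 4. Eliminate 4 elsewhere: C, E.
E must be 7 (only option left). Strike 7 from C, D.
That leaves C = 6. Eliminate 6 elsewhere: D, G.
G has just one choice, so G = 8. So H can't be 8.
H has just one choice, so H = 5.
No further eliminations apply; D can still be any of 1, 3.

1, 3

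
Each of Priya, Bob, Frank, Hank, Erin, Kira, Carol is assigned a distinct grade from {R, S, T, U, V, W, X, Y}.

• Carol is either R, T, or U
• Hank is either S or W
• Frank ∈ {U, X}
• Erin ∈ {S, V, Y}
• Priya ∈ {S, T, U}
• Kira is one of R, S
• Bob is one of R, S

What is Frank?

X

Bob and Kira between them cover only {R, S} — a naked pair. Remove those values from Priya, Hank, Erin, Carol.
Hank has just one choice, so Hank = W.
The 2 variables Priya and Carol are confined to {T, U}, which locks those values in; drop them from Frank.
So Frank = X.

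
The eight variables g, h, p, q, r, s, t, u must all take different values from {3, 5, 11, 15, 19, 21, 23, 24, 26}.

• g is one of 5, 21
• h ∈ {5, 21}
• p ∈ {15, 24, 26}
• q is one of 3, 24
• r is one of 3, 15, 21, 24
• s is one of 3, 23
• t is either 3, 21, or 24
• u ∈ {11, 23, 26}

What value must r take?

The 8 variables together cover exactly {3, 5, 11, 15, 21, 23, 24, 26} — 8 values for 8 variables — and 11 appears only in u's list, so u = 11.
Among the 7 still-open variables, 23 fits only s (and all 7 values in {3, 5, 15, 21, 23, 24, 26} must be used), so s = 23.
The 6 still-open variables together cover exactly {3, 5, 15, 21, 24, 26} — 6 values for 6 variables — and 26 appears only in p's list, so p = 26.
The 5 still-open variables draw from only 5 values {3, 5, 15, 21, 24}, so each is used; only r can be 15, hence r = 15.

15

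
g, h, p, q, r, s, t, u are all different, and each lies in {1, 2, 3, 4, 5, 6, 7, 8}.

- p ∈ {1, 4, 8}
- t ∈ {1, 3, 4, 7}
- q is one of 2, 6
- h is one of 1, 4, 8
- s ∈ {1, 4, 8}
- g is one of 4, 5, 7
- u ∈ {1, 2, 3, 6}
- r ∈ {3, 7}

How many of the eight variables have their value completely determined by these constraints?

The 8 variables together cover exactly {1, 2, 3, 4, 5, 6, 7, 8} — 8 values for 8 variables — and 5 appears only in g's list, so g = 5.
h, p, s between them cover only {1, 4, 8} — a naked triple. Remove those values from t, u.
r and t share exactly the 2 values {3, 7}; by pigeonhole those values go to them, so strike 3, 7 from u.
Determined: g=5. The other variables each still have more than one consistent value. That makes 1.

1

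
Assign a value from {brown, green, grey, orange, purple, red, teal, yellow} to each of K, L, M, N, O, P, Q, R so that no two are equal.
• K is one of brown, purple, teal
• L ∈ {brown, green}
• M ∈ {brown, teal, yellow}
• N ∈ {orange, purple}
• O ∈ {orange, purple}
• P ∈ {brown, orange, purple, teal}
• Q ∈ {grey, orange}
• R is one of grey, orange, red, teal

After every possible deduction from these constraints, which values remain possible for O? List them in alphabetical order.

The 8 variables together cover exactly {brown, green, grey, orange, purple, red, teal, yellow} — 8 values for 8 variables — and green appears only in L's list, so L = green.
Among the 7 still-open variables, red fits only R (and all 7 values in {brown, grey, orange, purple, red, teal, yellow} must be used), so R = red.
Among the 6 still-open variables, grey fits only Q (and all 6 values in {brown, grey, orange, purple, teal, yellow} must be used), so Q = grey.
The 5 still-open variables draw from only 5 values {brown, orange, purple, teal, yellow}, so each is used; only M can be yellow, hence M = yellow.
N and O between them cover only {orange, purple} — a naked pair. Remove those values from K, P.
No further eliminations apply; O can still be any of orange, purple.

orange, purple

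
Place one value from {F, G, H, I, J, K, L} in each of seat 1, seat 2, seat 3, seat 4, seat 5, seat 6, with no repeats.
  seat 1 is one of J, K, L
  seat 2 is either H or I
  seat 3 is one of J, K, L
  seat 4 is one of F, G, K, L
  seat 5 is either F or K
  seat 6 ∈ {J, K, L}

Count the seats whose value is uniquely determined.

seat 1, seat 3, seat 6 between them cover only {J, K, L} — a naked triple. Remove those values from seat 4, seat 5.
That leaves seat 5 = F. Strike F from seat 4.
seat 4's domain is down to {G}, so seat 4 = G.
Determined: seat 4=G, seat 5=F. The other seats each still have more than one consistent value. That makes 2.

2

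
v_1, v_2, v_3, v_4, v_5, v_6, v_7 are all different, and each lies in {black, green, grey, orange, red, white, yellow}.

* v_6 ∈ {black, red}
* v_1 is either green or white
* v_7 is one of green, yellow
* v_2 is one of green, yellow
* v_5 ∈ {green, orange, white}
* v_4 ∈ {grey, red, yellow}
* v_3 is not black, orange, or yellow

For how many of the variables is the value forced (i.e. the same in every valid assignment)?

3

Among the 7 variables, black fits only v_6 (and all 7 values in {black, green, grey, orange, red, white, yellow} must be used), so v_6 = black.
Among the 6 still-open variables, orange fits only v_5 (and all 6 values in {green, grey, orange, red, white, yellow} must be used), so v_5 = orange.
v_2 and v_7 between them cover only {green, yellow} — a naked pair. Remove those values from v_1, v_3, v_4.
v_1's domain is down to {white}, so v_1 = white. Strike white from v_3.
Determined: v_1=white, v_5=orange, v_6=black. The other variables each still have more than one consistent value. That makes 3.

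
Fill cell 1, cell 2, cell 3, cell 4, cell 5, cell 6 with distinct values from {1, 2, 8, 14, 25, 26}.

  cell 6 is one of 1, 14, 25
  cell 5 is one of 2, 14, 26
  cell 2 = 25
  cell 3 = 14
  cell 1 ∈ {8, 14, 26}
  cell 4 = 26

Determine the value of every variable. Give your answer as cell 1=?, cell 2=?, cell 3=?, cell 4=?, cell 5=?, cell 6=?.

cell 2's domain is down to {25}, so cell 2 = 25. Eliminate 25 elsewhere: cell 6.
cell 3's domain is down to {14}, so cell 3 = 14. Strike 14 from cell 1, cell 5, cell 6.
cell 4 has just one choice, so cell 4 = 26. Remove 26 from cell 1, cell 5.
cell 5 has just one choice, so cell 5 = 2.
cell 6 must be 1 (only option left).
cell 1 must be 8 (only option left).

cell 1=8, cell 2=25, cell 3=14, cell 4=26, cell 5=2, cell 6=1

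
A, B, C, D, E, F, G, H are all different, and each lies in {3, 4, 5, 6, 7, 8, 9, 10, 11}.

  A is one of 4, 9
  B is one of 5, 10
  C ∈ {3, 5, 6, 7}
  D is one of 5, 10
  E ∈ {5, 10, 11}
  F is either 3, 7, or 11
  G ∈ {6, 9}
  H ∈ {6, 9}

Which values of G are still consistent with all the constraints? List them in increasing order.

Among the 8 variables, 4 fits only A (and all 8 values in {3, 4, 5, 6, 7, 9, 10, 11} must be used), so A = 4.
The 2 variables B and D are confined to {5, 10}, which locks those values in; drop them from C, E.
E has just one choice, so E = 11. So F can't be 11.
The 2 variables G and H are confined to {6, 9}, which locks those values in; drop them from C.
No further eliminations apply; G can still be any of 6, 9.

6, 9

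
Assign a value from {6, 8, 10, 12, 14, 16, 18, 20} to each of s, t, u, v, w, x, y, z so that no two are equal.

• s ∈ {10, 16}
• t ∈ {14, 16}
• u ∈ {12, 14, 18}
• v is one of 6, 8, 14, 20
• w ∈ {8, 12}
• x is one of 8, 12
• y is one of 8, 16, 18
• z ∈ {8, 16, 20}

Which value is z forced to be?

The 8 variables together cover exactly {6, 8, 10, 12, 14, 16, 18, 20} — 8 values for 8 variables — and 6 appears only in v's list, so v = 6.
Among the 7 still-open variables, 10 fits only s (and all 7 values in {8, 10, 12, 14, 16, 18, 20} must be used), so s = 10.
The 6 still-open variables together cover exactly {8, 12, 14, 16, 18, 20} — 6 values for 6 variables — and 20 appears only in z's list, so z = 20.

20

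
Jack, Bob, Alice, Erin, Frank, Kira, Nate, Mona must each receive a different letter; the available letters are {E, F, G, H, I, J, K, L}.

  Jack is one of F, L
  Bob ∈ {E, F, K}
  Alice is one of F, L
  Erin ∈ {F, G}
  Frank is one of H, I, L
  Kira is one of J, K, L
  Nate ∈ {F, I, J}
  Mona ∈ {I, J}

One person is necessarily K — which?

Kira

The 8 variables draw from only 8 values {E, F, G, H, I, J, K, L}, so each is used; only Bob can be E, hence Bob = E.
Among the 7 still-open variables, G fits only Erin (and all 7 values in {F, G, H, I, J, K, L} must be used), so Erin = G.
Among the 6 still-open variables, H fits only Frank (and all 6 values in {F, H, I, J, K, L} must be used), so Frank = H.
Among the 5 still-open variables, K fits only Kira (and all 5 values in {F, I, J, K, L} must be used), so Kira = K.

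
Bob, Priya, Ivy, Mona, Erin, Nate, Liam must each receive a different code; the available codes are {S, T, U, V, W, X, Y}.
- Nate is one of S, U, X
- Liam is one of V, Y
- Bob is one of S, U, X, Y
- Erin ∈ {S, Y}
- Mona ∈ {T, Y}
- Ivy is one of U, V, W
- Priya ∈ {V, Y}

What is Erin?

The 7 variables draw from only 7 values {S, T, U, V, W, X, Y}, so each is used; only Mona can be T, hence Mona = T.
Among the 6 still-open variables, W fits only Ivy (and all 6 values in {S, U, V, W, X, Y} must be used), so Ivy = W.
Priya and Liam between them cover only {V, Y} — a naked pair. Remove those values from Bob, Erin.
So Erin = S.

S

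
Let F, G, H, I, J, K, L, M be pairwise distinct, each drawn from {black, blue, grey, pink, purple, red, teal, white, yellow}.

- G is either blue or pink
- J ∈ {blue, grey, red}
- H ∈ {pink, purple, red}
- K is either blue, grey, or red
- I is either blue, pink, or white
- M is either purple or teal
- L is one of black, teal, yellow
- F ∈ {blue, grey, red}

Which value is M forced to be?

teal

The 3 variables F, J, K are confined to {blue, grey, red}, which locks those values in; drop them from G, H, I.
G's domain is down to {pink}, so G = pink. Eliminate pink elsewhere: H, I.
That leaves H = purple. Strike purple from M.
So M = teal.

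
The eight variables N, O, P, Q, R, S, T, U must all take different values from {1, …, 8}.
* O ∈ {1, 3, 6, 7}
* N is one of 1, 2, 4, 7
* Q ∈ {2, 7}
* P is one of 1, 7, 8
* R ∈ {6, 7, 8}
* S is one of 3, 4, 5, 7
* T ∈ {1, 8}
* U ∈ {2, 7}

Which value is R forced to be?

6

Among the 8 variables, 5 fits only S (and all 8 values in {1, 2, 3, 4, 5, 6, 7, 8} must be used), so S = 5.
Among the 7 still-open variables, 3 fits only O (and all 7 values in {1, 2, 3, 4, 6, 7, 8} must be used), so O = 3.
Among the 6 still-open variables, 4 fits only N (and all 6 values in {1, 2, 4, 6, 7, 8} must be used), so N = 4.
The 5 still-open variables draw from only 5 values {1, 2, 6, 7, 8}, so each is used; only R can be 6, hence R = 6.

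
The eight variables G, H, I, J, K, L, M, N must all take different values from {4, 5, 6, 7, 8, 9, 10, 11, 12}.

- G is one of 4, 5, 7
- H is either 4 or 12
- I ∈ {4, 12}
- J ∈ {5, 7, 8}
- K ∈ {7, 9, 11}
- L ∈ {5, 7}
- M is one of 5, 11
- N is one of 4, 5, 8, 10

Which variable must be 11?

The 8 variables draw from only 8 values {4, 5, 7, 8, 9, 10, 11, 12}, so each is used; only K can be 9, hence K = 9.
Among the 7 still-open variables, 10 fits only N (and all 7 values in {4, 5, 7, 8, 10, 11, 12} must be used), so N = 10.
Among the 6 still-open variables, 8 fits only J (and all 6 values in {4, 5, 7, 8, 11, 12} must be used), so J = 8.
Among the 5 still-open variables, 11 fits only M (and all 5 values in {4, 5, 7, 11, 12} must be used), so M = 11.

M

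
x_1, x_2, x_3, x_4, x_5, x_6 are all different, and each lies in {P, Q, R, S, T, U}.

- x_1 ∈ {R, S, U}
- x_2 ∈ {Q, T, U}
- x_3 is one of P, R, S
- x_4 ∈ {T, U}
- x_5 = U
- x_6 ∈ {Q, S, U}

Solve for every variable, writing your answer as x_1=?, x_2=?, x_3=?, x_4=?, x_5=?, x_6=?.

x_5's domain is down to {U}, so x_5 = U. Remove U from x_1, x_2, x_4, x_6.
x_4 has just one choice, so x_4 = T. Remove T from x_2.
That leaves x_2 = Q. Remove Q from x_6.
x_6's domain is down to {S}, so x_6 = S. Remove S from x_1, x_3.
x_1's domain is down to {R}, so x_1 = R. Strike R from x_3.
x_3's domain is down to {P}, so x_3 = P.

x_1=R, x_2=Q, x_3=P, x_4=T, x_5=U, x_6=S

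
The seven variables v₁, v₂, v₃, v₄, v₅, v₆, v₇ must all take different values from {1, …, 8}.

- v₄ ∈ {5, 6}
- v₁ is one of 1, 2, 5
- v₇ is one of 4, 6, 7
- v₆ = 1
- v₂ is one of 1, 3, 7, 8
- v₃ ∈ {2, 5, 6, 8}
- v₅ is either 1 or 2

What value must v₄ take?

v₆ has just one choice, so v₆ = 1. Remove 1 from v₁, v₂, v₅.
v₅ has just one choice, so v₅ = 2. Remove 2 from v₁, v₃.
v₁ has just one choice, so v₁ = 5. Eliminate 5 elsewhere: v₃, v₄.
So v₄ = 6.

6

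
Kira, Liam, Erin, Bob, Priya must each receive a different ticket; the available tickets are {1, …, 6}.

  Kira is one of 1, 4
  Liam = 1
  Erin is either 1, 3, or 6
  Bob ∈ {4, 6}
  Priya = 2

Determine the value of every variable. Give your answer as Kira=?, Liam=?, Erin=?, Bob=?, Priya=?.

Kira=4, Liam=1, Erin=3, Bob=6, Priya=2

Liam's domain is down to {1}, so Liam = 1. So Kira, Erin can't be 1.
Priya must be 2 (only option left).
Kira has just one choice, so Kira = 4. Eliminate 4 elsewhere: Bob.
Bob's domain is down to {6}, so Bob = 6. Eliminate 6 elsewhere: Erin.
Erin must be 3 (only option left).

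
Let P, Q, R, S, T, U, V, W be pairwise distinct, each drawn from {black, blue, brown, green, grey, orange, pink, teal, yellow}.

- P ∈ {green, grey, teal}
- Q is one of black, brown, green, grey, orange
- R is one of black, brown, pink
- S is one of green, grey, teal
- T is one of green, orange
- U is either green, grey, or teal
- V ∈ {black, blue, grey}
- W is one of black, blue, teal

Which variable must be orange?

The 8 variables together cover exactly {black, blue, brown, green, grey, orange, pink, teal} — 8 values for 8 variables — and pink appears only in R's list, so R = pink.
Among the 7 still-open variables, brown fits only Q (and all 7 values in {black, blue, brown, green, grey, orange, teal} must be used), so Q = brown.
The 6 still-open variables draw from only 6 values {black, blue, green, grey, orange, teal}, so each is used; only T can be orange, hence T = orange.

T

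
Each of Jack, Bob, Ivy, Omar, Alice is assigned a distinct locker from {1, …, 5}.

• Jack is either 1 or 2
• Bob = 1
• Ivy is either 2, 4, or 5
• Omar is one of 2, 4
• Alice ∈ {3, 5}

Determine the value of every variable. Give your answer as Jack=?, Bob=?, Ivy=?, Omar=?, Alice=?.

Bob's domain is down to {1}, so Bob = 1. Eliminate 1 elsewhere: Jack.
Jack has just one choice, so Jack = 2. So Ivy, Omar can't be 2.
Omar must be 4 (only option left). Eliminate 4 elsewhere: Ivy.
Ivy's domain is down to {5}, so Ivy = 5. Remove 5 from Alice.
Alice has just one choice, so Alice = 3.

Jack=2, Bob=1, Ivy=5, Omar=4, Alice=3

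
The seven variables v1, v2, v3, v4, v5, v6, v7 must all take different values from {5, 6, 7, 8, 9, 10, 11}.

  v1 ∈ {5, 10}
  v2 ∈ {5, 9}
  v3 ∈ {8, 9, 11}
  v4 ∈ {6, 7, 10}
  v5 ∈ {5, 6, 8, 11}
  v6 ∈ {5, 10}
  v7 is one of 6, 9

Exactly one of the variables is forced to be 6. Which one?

v7

Among the 7 variables, 7 fits only v4 (and all 7 values in {5, 6, 7, 8, 9, 10, 11} must be used), so v4 = 7.
The 2 variables v1 and v6 are confined to {5, 10}, which locks those values in; drop them from v2, v5.
v2 has just one choice, so v2 = 9. Strike 9 from v3, v7.
So 6 goes to v7.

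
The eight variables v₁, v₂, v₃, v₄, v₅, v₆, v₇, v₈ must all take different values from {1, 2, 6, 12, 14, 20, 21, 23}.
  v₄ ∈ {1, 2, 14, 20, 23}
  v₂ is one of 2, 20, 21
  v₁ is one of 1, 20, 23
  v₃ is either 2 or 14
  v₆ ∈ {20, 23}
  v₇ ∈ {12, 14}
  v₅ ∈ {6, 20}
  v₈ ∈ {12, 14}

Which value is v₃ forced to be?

Among the 8 variables, 6 fits only v₅ (and all 8 values in {1, 2, 6, 12, 14, 20, 21, 23} must be used), so v₅ = 6.
The 7 still-open variables draw from only 7 values {1, 2, 12, 14, 20, 21, 23}, so each is used; only v₂ can be 21, hence v₂ = 21.
v₇ and v₈ between them cover only {12, 14} — a naked pair. Remove those values from v₃, v₄.
So v₃ = 2.

2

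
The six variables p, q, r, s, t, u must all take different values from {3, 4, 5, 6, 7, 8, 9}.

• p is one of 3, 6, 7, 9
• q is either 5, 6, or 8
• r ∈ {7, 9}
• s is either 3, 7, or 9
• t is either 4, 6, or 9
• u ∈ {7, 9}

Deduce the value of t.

r and u share exactly the 2 values {7, 9}; by pigeonhole those values go to them, so strike 7, 9 from p, s, t.
s has just one choice, so s = 3. Remove 3 from p.
p must be 6 (only option left). So q, t can't be 6.
So t = 4.

4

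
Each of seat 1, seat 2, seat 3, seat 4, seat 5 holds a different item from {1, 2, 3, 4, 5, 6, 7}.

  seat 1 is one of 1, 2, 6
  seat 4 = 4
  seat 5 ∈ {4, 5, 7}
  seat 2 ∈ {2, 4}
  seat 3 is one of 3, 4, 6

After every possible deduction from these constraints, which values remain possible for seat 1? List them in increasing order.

1, 6

seat 4 has just one choice, so seat 4 = 4. Remove 4 from seat 2, seat 3, seat 5.
seat 2's domain is down to {2}, so seat 2 = 2. Strike 2 from seat 1.
No further eliminations apply; seat 1 can still be any of 1, 6.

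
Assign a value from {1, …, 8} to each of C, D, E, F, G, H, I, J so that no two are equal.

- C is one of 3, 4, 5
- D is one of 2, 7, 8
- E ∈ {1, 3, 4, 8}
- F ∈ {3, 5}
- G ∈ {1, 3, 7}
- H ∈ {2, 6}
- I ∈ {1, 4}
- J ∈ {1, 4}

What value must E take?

8

The 8 variables draw from only 8 values {1, 2, 3, 4, 5, 6, 7, 8}, so each is used; only H can be 6, hence H = 6.
Among the 7 still-open variables, 2 fits only D (and all 7 values in {1, 2, 3, 4, 5, 7, 8} must be used), so D = 2.
Among the 6 still-open variables, 7 fits only G (and all 6 values in {1, 3, 4, 5, 7, 8} must be used), so G = 7.
The 5 still-open variables draw from only 5 values {1, 3, 4, 5, 8}, so each is used; only E can be 8, hence E = 8.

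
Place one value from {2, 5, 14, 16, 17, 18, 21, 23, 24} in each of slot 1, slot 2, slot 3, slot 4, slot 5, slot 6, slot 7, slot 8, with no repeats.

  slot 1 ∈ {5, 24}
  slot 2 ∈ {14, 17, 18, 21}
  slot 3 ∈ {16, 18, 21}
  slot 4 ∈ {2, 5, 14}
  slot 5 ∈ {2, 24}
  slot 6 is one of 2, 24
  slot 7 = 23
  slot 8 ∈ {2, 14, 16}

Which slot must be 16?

slot 8

slot 7 must be 23 (only option left).
The 2 variables slot 5 and slot 6 are confined to {2, 24}, which locks those values in; drop them from slot 1, slot 4, slot 8.
That leaves slot 1 = 5. Remove 5 from slot 4.
That leaves slot 4 = 14. Strike 14 from slot 2, slot 8.
So 16 goes to slot 8.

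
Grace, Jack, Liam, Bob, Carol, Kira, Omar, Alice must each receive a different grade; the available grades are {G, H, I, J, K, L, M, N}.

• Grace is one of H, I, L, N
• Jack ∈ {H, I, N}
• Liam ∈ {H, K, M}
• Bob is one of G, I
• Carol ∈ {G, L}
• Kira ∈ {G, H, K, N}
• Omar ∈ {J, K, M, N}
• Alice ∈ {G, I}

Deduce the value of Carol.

L

The 8 variables draw from only 8 values {G, H, I, J, K, L, M, N}, so each is used; only Omar can be J, hence Omar = J.
Among the 7 still-open variables, M fits only Liam (and all 7 values in {G, H, I, K, L, M, N} must be used), so Liam = M.
The 6 still-open variables draw from only 6 values {G, H, I, K, L, N}, so each is used; only Kira can be K, hence Kira = K.
The 2 variables Bob and Alice are confined to {G, I}, which locks those values in; drop them from Grace, Jack, Carol.
So Carol = L.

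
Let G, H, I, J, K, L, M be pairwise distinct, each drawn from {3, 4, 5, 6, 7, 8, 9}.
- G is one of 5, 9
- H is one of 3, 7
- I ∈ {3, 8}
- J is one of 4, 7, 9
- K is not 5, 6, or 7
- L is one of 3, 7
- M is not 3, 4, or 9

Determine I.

Among the 7 variables, 6 fits only M (and all 7 values in {3, 4, 5, 6, 7, 8, 9} must be used), so M = 6.
The 6 still-open variables draw from only 6 values {3, 4, 5, 7, 8, 9}, so each is used; only G can be 5, hence G = 5.
The 2 variables H and L are confined to {3, 7}, which locks those values in; drop them from I, J, K.
So I = 8.

8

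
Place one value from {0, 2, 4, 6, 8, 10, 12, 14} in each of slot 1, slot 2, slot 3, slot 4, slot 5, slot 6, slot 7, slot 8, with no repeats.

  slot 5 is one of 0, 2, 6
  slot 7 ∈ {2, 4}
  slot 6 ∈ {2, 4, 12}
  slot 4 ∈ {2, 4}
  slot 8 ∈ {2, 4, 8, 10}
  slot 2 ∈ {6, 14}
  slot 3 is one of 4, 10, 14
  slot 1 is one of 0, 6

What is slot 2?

14

The 8 variables together cover exactly {0, 2, 4, 6, 8, 10, 12, 14} — 8 values for 8 variables — and 8 appears only in slot 8's list, so slot 8 = 8.
The 7 still-open variables together cover exactly {0, 2, 4, 6, 10, 12, 14} — 7 values for 7 variables — and 10 appears only in slot 3's list, so slot 3 = 10.
The 6 still-open variables draw from only 6 values {0, 2, 4, 6, 12, 14}, so each is used; only slot 6 can be 12, hence slot 6 = 12.
Among the 5 still-open variables, 14 fits only slot 2 (and all 5 values in {0, 2, 4, 6, 14} must be used), so slot 2 = 14.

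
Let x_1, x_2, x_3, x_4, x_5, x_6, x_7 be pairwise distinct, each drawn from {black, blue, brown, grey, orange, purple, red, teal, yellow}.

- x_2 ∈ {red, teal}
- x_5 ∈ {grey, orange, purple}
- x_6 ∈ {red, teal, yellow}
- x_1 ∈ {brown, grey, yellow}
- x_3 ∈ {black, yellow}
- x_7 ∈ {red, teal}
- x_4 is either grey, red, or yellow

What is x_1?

x_2 and x_7 share exactly the 2 values {red, teal}; by pigeonhole those values go to them, so strike red, teal from x_4, x_6.
x_6 has just one choice, so x_6 = yellow. So x_1, x_3, x_4 can't be yellow.
x_3's domain is down to {black}, so x_3 = black.
x_4's domain is down to {grey}, so x_4 = grey. Remove grey from x_1, x_5.
So x_1 = brown.

brown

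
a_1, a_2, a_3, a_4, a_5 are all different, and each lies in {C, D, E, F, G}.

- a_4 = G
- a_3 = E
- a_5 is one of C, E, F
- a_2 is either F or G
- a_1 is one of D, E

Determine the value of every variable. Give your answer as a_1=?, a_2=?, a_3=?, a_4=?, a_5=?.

a_1=D, a_2=F, a_3=E, a_4=G, a_5=C

a_3's domain is down to {E}, so a_3 = E. So a_1, a_5 can't be E.
That leaves a_4 = G. So a_2 can't be G.
a_1 must be D (only option left).
a_2 has just one choice, so a_2 = F. Strike F from a_5.
a_5 has just one choice, so a_5 = C.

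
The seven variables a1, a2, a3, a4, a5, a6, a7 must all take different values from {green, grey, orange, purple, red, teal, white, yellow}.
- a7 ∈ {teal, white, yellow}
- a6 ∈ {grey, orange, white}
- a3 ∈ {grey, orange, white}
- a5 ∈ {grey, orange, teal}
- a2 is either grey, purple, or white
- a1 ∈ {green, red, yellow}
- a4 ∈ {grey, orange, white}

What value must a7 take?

yellow

a3, a4, a6 share exactly the 3 values {grey, orange, white}; by pigeonhole those values go to them, so strike grey, orange, white from a2, a5, a7.
a2 has just one choice, so a2 = purple.
a5's domain is down to {teal}, so a5 = teal. Remove teal from a7.
So a7 = yellow.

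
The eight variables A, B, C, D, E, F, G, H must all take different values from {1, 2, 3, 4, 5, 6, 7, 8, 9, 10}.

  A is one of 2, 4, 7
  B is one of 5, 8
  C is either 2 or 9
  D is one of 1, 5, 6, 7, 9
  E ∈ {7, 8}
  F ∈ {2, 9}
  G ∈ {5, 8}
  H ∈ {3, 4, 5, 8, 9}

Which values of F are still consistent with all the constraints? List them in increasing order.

B and G between them cover only {5, 8} — a naked pair. Remove those values from D, E, H.
That leaves E = 7. Remove 7 from A, D.
C and F between them cover only {2, 9} — a naked pair. Remove those values from A, D, H.
A must be 4 (only option left). Remove 4 from H.
That leaves H = 3.
No further eliminations apply; F can still be any of 2, 9.

2, 9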